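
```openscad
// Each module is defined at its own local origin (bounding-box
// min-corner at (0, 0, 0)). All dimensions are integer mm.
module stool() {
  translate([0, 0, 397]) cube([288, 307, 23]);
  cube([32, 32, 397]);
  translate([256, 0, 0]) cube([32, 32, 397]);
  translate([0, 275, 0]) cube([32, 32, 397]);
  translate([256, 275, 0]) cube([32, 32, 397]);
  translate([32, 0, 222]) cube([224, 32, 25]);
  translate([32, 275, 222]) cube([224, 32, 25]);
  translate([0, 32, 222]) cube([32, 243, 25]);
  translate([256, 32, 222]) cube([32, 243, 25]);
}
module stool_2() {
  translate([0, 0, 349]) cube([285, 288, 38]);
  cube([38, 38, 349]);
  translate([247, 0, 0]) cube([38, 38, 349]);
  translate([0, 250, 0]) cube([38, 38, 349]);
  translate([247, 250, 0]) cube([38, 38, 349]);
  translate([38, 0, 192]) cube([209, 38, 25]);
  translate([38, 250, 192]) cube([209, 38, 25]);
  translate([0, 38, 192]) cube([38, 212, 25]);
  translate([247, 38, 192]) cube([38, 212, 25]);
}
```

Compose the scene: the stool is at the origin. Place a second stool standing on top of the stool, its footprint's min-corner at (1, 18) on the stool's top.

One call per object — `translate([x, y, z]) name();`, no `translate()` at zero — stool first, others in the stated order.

stool();
translate([1, 18, 420]) stool_2();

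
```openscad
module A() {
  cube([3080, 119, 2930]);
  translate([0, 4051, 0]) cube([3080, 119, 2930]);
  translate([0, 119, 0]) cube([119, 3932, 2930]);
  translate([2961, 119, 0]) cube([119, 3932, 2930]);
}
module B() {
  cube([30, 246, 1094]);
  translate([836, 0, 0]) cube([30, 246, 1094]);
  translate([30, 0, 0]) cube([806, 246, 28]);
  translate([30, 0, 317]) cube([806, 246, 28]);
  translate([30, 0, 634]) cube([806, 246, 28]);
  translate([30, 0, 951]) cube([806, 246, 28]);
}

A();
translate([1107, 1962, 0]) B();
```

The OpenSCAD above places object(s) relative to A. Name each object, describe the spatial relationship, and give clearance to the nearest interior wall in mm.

Clearances: x = 988, y = 1843; minimum 988 mm.

A is a house frame. B is a bookshelf. The bookshelf sits inside the house frame, centred. The clearance to the nearest interior wall is 988 mm.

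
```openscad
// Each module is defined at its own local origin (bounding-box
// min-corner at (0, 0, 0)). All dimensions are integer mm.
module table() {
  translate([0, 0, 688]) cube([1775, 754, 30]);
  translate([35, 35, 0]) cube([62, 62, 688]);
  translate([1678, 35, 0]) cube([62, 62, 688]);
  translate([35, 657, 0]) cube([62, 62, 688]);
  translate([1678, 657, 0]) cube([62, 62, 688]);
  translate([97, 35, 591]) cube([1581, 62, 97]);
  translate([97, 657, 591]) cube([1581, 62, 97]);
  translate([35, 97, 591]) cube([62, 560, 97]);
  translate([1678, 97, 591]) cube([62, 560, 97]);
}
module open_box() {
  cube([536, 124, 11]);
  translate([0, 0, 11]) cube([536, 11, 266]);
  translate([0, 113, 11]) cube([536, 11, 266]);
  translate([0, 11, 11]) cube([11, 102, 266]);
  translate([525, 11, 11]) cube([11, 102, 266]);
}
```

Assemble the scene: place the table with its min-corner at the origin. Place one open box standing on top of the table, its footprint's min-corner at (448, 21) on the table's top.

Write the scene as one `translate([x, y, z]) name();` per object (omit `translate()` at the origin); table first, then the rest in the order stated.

table();
translate([448, 21, 718]) open_box();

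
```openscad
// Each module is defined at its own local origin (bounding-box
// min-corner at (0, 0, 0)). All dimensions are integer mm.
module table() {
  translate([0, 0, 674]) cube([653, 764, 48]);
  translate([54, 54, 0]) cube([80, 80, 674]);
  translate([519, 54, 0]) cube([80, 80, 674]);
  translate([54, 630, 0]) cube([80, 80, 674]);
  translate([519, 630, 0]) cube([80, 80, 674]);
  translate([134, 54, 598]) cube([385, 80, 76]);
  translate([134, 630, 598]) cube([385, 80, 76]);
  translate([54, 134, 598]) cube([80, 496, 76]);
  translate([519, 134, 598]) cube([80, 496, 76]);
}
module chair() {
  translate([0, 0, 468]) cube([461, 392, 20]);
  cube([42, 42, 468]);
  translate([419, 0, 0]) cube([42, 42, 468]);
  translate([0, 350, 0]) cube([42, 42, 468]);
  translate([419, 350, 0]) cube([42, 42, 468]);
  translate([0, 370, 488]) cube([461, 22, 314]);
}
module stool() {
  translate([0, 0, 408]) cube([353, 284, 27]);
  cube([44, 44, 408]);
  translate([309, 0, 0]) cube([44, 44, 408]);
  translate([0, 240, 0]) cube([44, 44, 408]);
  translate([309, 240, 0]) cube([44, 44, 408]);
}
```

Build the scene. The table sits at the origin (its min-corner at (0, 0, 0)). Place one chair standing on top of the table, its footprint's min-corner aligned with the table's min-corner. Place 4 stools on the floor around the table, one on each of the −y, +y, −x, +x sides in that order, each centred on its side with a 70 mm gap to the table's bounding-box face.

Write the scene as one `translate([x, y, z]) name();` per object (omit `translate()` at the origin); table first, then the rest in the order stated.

table();
translate([0, 0, 722]) chair();
translate([150, -354, 0]) stool();
translate([150, 834, 0]) stool();
translate([-423, 240, 0]) stool();
translate([723, 240, 0]) stool();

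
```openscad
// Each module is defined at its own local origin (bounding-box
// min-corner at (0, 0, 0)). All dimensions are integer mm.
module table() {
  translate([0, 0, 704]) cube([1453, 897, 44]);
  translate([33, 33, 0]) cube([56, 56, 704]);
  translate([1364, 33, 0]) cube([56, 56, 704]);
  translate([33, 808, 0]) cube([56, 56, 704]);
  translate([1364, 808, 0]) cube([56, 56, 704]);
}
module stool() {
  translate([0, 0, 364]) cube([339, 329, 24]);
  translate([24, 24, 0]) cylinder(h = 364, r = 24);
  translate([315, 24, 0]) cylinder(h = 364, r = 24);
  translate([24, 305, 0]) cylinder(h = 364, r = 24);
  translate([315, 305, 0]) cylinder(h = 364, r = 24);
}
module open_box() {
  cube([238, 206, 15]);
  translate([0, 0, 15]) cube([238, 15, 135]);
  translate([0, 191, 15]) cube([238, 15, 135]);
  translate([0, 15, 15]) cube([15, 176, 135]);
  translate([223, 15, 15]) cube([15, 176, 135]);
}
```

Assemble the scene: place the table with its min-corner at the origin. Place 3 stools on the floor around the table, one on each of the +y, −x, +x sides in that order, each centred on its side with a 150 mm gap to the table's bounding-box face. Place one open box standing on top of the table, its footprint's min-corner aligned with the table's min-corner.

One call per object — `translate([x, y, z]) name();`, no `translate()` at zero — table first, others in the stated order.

table();
translate([557, 1047, 0]) stool();
translate([-489, 284, 0]) stool();
translate([1603, 284, 0]) stool();
translate([0, 0, 748]) open_box();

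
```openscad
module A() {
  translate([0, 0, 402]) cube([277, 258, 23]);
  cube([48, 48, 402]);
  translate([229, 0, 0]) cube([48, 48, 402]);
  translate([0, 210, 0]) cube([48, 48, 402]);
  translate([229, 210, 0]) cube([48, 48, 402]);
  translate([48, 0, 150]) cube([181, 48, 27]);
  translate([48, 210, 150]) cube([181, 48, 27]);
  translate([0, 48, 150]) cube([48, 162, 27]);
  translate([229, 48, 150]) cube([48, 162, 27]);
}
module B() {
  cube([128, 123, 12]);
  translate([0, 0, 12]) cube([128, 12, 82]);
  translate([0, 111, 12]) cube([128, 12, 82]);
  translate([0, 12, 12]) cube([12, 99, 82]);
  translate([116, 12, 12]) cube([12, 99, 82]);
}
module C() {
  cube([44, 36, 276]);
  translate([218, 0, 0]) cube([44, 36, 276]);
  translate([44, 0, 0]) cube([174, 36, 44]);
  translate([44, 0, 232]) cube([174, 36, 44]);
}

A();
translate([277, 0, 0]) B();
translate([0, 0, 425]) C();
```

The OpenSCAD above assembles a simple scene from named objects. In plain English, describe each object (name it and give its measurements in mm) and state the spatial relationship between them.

A is a four-legged stool. The seat is 277×258 mm, 23 mm thick, top at z = 425 mm. It stands on four square legs, each 48×48 mm in cross-section, from z = 0 to the seat underside, each flush with a corner of the seat. Four stretchers, 48 mm wide and 27 mm tall, connect adjacent legs with their undersides at z = 150 mm, each running between the inner faces of the legs it joins and aligned with the legs' outer faces on the other axis.

B is an open-topped rectangular box: outside dimensions 128×123×94 mm, with a uniform wall and base thickness of 12 mm. The base is a full 128×123 slab on the floor; four walls sit on top of the base. The front and back walls (the −y and +y sides) span the full width; the two side walls fit between them.

C is a picture frame with a 174×188 mm rectangular opening (x by z) and a uniform 44 mm border on every side. Frame depth is 36 mm along y. It is built from two vertical stiles running the full outside height and two horizontal rails spanning the gap between the stiles.

The open box is against the stool's +x side, with their −y faces flush. The picture frame is on top of the stool.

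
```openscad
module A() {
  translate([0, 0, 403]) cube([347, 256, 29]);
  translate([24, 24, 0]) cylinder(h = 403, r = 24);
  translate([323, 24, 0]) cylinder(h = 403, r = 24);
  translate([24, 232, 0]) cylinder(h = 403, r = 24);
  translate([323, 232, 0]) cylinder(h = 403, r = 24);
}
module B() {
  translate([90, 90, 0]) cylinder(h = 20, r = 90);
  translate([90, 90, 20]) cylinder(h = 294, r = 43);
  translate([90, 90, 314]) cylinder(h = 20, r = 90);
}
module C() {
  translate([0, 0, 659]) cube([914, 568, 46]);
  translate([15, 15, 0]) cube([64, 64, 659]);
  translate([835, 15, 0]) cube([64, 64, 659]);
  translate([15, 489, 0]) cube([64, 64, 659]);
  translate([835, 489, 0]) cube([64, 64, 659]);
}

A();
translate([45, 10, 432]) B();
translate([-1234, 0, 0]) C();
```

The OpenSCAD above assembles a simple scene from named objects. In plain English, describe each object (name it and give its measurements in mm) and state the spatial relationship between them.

A is a four-legged stool. The seat is 347×256 mm, 29 mm thick, top at z = 432 mm. It stands on four round legs, each 48 mm in diameter, from z = 0 to the seat underside, each leg's axis is inset half a diameter from the nearest pair of seat edges (so the leg's bounding box is flush with the corner).

B is a spool: two coaxial disc flanges of radius 90 mm and thickness 20 mm, joined by a core cylinder of radius 43 mm and height 294 mm. The lower flange rests on z = 0 and the three cylinders share a vertical axis.

C is a rectangular dining table. The top is 914×568×46 mm with its upper surface at z = 705 mm. It stands on four 64×64 mm square legs, each inset 15 mm from the nearest pair of top edges, running from the floor to the underside of the top.

The spool is on top of the stool. The table is on the floor beside the stool on its −x side.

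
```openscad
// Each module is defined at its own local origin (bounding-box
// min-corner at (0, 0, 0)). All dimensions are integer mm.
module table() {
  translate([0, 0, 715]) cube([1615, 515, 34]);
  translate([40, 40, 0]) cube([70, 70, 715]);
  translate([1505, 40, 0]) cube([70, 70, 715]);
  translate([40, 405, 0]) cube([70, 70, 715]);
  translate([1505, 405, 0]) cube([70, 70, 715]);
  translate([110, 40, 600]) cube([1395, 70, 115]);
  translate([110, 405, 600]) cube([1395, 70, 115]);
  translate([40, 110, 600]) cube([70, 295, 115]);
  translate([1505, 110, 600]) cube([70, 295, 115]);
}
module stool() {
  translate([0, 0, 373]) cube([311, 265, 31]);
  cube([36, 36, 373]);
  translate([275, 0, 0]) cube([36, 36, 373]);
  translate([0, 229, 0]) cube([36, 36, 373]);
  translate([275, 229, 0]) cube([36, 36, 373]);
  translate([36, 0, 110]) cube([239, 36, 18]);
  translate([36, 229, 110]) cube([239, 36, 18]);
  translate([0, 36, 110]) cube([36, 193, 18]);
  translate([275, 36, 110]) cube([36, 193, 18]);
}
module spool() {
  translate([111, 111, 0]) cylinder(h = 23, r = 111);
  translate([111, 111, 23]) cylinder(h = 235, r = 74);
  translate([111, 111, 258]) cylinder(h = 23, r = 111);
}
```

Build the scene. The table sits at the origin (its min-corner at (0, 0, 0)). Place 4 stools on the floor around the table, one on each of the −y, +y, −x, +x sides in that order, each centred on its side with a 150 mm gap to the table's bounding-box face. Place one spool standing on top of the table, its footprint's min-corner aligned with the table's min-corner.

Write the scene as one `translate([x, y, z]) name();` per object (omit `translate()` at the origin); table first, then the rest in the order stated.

table();
translate([652, -415, 0]) stool();
translate([652, 665, 0]) stool();
translate([-461, 125, 0]) stool();
translate([1765, 125, 0]) stool();
translate([0, 0, 749]) spool();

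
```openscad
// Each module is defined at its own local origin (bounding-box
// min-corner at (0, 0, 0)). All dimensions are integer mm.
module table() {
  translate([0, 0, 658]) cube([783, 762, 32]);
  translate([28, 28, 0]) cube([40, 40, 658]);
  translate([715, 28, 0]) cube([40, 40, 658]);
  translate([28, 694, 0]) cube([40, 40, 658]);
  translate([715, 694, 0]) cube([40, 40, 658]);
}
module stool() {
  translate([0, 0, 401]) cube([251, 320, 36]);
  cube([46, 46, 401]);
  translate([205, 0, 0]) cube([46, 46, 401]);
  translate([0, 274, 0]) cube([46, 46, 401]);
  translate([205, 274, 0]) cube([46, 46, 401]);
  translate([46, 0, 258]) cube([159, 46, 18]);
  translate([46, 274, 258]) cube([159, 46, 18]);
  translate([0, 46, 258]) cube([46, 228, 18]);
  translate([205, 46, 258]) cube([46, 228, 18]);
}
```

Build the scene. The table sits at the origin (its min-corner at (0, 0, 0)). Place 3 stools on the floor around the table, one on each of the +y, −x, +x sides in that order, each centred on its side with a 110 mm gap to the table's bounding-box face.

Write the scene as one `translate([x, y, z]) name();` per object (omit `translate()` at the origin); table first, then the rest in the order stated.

table();
translate([266, 872, 0]) stool();
translate([-361, 221, 0]) stool();
translate([893, 221, 0]) stool();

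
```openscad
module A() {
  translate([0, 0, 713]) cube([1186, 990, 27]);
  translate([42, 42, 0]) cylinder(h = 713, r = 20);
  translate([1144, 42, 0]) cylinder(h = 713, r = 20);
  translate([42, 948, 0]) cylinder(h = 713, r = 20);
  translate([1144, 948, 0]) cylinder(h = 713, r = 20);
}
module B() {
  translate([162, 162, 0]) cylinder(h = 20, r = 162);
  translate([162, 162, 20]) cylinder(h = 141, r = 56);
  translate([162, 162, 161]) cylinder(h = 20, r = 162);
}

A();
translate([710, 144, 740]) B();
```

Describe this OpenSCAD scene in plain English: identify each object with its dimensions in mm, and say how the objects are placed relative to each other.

A is a table: top 1186 mm (x) × 990 mm (y), 27 mm thick, upper face at z = 740 mm, on four round legs of 40 mm diameter, each leg's bounding box inset 22 mm from the nearest pair of top edges, running from z = 0 to the bottom of the top.

B is a spool: two coaxial disc flanges of radius 162 mm and thickness 20 mm, joined by a core cylinder of radius 56 mm and height 141 mm. The lower flange rests on z = 0 and the three cylinders share a vertical axis.

The spool is on top of the table.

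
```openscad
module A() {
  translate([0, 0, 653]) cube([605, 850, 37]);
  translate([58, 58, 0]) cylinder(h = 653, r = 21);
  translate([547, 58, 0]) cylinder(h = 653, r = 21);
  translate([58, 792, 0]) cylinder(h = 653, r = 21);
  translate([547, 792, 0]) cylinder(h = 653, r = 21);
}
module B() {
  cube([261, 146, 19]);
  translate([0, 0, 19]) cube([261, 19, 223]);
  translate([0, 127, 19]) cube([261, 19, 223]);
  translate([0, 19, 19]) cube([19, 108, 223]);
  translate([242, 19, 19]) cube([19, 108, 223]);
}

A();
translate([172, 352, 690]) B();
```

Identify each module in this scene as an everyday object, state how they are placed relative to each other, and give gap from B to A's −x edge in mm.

A is a table. B is an open box. The open box is on top of the table, centred. The gap from the open box to the table's −x edge is 172 mm.

The open box's min-x is at 172; the table's min-x is 0; gap = 172 mm.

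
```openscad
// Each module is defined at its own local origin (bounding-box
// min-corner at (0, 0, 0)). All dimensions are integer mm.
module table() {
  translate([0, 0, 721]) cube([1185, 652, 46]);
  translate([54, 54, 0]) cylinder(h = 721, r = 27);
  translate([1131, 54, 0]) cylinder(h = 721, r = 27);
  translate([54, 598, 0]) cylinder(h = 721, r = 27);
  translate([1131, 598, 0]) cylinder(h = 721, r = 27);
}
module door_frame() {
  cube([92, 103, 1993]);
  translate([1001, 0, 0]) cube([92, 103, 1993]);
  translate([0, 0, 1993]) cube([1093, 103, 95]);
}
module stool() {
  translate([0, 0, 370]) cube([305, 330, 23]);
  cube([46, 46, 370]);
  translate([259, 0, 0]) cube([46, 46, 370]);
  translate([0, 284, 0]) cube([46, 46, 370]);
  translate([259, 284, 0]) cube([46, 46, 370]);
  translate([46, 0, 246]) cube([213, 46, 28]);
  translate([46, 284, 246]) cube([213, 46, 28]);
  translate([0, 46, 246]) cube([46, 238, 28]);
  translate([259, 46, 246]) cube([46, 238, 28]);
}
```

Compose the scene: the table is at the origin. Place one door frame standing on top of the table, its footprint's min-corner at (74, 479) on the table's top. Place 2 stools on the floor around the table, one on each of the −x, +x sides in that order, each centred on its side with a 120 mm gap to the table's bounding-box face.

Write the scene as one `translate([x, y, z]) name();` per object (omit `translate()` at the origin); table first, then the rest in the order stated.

table();
translate([74, 479, 767]) door_frame();
translate([-425, 161, 0]) stool();
translate([1305, 161, 0]) stool();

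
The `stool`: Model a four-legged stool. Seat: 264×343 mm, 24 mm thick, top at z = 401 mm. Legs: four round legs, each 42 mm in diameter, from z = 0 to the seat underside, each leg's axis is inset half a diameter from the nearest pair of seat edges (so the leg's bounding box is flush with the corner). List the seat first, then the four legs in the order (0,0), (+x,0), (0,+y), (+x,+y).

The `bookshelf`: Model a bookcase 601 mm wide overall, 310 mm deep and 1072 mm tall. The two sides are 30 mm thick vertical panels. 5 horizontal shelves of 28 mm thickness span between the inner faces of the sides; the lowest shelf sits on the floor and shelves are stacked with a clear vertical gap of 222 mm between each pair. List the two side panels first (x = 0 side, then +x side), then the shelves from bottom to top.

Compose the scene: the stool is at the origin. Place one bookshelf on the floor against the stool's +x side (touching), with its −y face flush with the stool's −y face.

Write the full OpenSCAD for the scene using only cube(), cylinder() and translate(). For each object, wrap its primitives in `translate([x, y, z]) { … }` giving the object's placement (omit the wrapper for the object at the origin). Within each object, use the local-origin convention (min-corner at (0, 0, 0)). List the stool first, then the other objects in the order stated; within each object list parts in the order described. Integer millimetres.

translate([0, 0, 377]) cube([264, 343, 24]);
translate([21, 21, 0]) cylinder(h = 377, r = 21);
translate([243, 21, 0]) cylinder(h = 377, r = 21);
translate([21, 322, 0]) cylinder(h = 377, r = 21);
translate([243, 322, 0]) cylinder(h = 377, r = 21);
translate([264, 0, 0]) {
  cube([30, 310, 1072]);
  translate([571, 0, 0]) cube([30, 310, 1072]);
  translate([30, 0, 0]) cube([541, 310, 28]);
  translate([30, 0, 250]) cube([541, 310, 28]);
  translate([30, 0, 500]) cube([541, 310, 28]);
  translate([30, 0, 750]) cube([541, 310, 28]);
  translate([30, 0, 1000]) cube([541, 310, 28]);
}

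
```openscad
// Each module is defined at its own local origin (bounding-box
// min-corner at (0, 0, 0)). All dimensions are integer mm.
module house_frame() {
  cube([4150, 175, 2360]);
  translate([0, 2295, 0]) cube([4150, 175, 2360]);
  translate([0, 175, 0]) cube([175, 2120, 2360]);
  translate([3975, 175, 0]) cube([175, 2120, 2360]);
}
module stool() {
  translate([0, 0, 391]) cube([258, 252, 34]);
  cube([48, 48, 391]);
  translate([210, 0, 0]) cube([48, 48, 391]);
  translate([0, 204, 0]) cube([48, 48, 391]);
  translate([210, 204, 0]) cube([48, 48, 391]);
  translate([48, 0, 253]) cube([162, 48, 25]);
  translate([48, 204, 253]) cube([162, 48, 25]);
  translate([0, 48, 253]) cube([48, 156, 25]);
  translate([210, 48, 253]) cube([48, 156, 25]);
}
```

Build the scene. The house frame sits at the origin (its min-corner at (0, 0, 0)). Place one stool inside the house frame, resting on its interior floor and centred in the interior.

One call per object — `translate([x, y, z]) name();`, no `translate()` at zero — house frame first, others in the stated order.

house_frame();
translate([1946, 1109, 0]) stool();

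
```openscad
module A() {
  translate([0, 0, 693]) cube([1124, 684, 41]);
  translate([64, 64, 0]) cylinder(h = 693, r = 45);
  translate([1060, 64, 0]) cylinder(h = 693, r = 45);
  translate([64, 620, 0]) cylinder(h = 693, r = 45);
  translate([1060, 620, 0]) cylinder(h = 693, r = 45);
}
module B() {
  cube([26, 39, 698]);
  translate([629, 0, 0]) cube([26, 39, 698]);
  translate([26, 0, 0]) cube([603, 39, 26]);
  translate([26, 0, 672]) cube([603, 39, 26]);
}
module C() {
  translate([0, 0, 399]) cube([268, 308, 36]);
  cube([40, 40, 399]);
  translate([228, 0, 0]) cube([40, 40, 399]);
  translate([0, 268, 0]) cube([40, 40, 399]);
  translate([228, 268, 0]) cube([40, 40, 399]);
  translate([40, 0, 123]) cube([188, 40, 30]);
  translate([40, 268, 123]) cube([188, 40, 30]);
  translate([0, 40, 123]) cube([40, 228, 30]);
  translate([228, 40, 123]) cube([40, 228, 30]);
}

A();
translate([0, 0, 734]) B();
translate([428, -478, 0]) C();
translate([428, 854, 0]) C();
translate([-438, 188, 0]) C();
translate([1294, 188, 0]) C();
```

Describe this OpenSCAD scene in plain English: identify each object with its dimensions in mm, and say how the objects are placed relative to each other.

A is a rectangular dining table. The top is 1124×684×41 mm with its upper surface at z = 734 mm. It stands on four round legs of 90 mm diameter, each leg's bounding box inset 19 mm from the nearest pair of top edges, running from the floor to the underside of the top.

B is a rectangular picture frame lying in the x–z plane (depth along y). The opening is 603 mm wide (x) by 646 mm tall (z), surrounded by a border 26 mm wide on all four sides. The frame is 39 mm deep and is made of two full-height vertical stiles with two horizontal rails fitted between them.

C is a simple wooden stool: a rectangular seat 268 mm (x) by 308 mm (y), 36 mm thick, top face at z = 435 mm, on four square legs, each 40×40 mm in cross-section. The legs rest on z = 0, each flush with a corner of the seat. Four stretchers, 40 mm wide and 30 mm tall, connect adjacent legs with their undersides at z = 123 mm, each running between the inner faces of the legs it joins and aligned with the legs' outer faces on the other axis.

The picture frame is on top of the table. Four stools sit around the table at the −y, +y, −x, +x sides.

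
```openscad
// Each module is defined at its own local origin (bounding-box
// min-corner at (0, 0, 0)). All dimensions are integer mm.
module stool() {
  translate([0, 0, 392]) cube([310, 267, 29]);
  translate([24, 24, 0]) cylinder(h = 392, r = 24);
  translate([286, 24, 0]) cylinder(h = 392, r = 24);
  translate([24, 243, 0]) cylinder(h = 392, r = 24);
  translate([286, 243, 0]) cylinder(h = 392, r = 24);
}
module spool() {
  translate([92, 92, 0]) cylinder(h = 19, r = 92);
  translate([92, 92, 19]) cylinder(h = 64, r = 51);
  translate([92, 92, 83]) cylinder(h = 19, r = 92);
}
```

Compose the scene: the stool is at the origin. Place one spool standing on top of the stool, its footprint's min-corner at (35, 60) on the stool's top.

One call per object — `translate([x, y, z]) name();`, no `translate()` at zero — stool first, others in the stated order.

stool();
translate([35, 60, 421]) spool();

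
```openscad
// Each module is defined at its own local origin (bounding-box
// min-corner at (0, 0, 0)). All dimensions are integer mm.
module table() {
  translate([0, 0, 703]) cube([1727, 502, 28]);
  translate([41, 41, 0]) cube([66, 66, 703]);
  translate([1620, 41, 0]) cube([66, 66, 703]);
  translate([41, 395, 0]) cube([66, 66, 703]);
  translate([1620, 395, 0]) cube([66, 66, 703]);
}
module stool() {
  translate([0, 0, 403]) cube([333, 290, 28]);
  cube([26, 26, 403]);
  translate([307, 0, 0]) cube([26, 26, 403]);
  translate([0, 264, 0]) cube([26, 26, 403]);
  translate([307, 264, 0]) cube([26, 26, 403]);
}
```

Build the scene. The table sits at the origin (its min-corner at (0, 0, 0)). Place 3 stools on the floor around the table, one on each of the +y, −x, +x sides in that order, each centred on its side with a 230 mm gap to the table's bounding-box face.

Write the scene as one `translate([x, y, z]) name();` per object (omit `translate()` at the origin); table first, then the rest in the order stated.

table();
translate([697, 732, 0]) stool();
translate([-563, 106, 0]) stool();
translate([1957, 106, 0]) stool();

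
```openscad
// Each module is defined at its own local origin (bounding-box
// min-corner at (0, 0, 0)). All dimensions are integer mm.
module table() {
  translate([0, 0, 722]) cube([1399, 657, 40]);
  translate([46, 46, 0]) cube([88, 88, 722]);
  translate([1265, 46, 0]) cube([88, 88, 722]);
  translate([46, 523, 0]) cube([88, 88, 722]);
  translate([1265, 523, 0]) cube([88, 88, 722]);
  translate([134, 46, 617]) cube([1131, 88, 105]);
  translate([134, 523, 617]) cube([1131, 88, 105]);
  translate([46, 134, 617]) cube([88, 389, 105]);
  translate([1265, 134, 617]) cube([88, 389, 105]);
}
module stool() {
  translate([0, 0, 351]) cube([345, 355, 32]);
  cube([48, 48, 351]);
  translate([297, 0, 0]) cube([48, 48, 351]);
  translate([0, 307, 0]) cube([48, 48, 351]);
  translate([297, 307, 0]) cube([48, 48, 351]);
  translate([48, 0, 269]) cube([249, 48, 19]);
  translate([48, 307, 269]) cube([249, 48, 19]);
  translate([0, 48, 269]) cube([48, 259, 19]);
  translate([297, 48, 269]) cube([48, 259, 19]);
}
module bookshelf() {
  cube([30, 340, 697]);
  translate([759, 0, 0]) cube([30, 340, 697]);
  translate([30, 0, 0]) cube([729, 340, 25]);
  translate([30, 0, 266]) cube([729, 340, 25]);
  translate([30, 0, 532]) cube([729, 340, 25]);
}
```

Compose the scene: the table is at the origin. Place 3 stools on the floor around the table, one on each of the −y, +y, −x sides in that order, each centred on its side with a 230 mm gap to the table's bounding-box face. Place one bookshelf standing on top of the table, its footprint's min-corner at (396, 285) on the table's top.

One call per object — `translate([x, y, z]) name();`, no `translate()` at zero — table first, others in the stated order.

table();
translate([527, -585, 0]) stool();
translate([527, 887, 0]) stool();
translate([-575, 151, 0]) stool();
translate([396, 285, 762]) bookshelf();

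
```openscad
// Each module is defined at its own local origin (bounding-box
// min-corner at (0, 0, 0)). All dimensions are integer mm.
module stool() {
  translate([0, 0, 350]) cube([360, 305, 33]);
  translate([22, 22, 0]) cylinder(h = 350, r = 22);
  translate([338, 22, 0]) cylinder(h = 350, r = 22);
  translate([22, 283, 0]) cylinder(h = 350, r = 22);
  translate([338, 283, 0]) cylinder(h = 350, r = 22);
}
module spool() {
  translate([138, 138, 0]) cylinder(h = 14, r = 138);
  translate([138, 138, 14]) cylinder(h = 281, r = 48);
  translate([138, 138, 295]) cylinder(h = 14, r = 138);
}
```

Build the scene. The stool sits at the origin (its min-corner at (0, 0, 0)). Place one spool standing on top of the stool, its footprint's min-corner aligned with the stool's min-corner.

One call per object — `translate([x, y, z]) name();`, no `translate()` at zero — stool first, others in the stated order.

stool();
translate([0, 0, 383]) spool();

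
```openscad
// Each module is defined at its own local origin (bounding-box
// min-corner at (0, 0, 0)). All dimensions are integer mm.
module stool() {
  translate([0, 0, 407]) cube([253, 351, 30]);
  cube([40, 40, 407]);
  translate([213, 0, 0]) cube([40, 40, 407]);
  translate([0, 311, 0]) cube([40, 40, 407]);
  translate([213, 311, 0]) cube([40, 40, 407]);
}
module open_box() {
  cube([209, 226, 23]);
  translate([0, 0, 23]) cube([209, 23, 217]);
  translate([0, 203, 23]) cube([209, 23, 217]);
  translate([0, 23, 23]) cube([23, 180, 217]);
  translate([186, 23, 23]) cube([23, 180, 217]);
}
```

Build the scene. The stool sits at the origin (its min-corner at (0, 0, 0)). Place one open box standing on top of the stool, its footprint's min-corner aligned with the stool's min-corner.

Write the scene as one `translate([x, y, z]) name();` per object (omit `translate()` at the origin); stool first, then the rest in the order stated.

stool();
translate([0, 0, 437]) open_box();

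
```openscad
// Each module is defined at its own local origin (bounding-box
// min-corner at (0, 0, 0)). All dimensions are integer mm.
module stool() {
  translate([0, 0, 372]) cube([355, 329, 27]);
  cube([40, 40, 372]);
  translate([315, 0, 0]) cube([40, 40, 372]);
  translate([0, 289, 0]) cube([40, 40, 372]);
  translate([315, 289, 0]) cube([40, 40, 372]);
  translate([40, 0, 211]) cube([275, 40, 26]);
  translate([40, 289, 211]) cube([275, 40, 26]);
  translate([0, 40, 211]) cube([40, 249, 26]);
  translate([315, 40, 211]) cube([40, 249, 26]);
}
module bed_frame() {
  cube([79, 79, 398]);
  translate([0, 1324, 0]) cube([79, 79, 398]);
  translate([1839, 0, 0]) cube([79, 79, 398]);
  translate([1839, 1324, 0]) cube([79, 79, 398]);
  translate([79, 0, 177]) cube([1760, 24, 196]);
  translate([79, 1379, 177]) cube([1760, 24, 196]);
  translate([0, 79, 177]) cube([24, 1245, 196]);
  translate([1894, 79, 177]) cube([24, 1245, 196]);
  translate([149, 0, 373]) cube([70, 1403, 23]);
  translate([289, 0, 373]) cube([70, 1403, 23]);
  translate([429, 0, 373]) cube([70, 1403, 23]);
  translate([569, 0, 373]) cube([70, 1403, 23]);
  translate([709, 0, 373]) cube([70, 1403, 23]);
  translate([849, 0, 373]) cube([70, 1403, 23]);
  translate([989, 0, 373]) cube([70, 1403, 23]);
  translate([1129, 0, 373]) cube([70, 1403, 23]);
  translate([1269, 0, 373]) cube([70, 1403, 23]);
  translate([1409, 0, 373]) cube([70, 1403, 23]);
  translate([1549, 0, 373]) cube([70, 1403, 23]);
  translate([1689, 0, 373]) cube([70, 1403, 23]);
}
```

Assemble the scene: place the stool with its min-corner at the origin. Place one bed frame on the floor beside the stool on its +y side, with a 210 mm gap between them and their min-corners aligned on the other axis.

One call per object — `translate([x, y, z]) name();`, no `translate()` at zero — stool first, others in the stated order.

stool();
translate([0, 539, 0]) bed_frame();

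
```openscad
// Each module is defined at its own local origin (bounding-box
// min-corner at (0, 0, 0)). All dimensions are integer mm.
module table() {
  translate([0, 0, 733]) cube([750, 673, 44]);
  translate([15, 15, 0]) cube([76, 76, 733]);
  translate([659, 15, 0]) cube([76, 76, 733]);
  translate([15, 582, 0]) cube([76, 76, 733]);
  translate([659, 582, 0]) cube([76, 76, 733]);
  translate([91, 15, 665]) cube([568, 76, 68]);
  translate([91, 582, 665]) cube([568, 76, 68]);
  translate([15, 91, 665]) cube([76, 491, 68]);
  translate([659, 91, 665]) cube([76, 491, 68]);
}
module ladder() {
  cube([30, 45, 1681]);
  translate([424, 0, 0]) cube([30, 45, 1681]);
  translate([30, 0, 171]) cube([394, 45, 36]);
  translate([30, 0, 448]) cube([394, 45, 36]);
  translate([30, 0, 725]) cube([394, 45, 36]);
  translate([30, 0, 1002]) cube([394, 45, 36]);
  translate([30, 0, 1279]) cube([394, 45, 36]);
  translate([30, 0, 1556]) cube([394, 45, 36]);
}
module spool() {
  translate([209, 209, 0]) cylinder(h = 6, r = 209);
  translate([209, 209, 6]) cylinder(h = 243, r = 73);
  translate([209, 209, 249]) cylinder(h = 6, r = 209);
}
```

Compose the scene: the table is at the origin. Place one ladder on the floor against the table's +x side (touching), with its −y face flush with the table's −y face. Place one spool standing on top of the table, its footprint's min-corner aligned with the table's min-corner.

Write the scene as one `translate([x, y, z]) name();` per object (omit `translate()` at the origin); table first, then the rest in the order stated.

table();
translate([750, 0, 0]) ladder();
translate([0, 0, 777]) spool();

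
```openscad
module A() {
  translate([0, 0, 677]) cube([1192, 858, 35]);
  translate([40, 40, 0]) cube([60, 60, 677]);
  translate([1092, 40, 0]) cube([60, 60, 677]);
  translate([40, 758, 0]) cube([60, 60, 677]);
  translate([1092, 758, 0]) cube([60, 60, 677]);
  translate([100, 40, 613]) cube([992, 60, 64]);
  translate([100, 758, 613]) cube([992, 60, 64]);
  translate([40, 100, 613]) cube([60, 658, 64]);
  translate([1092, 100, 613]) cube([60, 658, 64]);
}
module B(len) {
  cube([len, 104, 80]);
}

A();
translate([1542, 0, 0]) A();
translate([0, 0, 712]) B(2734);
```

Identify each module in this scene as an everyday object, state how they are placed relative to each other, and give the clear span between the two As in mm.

Second table starts at x = 1542; first ends at x = 1192; clear span = 1542 − 1192 = 350 mm.

A is a table. B is a beam. A beam spans the tops of two tables. The clear span between the two tables is 350 mm.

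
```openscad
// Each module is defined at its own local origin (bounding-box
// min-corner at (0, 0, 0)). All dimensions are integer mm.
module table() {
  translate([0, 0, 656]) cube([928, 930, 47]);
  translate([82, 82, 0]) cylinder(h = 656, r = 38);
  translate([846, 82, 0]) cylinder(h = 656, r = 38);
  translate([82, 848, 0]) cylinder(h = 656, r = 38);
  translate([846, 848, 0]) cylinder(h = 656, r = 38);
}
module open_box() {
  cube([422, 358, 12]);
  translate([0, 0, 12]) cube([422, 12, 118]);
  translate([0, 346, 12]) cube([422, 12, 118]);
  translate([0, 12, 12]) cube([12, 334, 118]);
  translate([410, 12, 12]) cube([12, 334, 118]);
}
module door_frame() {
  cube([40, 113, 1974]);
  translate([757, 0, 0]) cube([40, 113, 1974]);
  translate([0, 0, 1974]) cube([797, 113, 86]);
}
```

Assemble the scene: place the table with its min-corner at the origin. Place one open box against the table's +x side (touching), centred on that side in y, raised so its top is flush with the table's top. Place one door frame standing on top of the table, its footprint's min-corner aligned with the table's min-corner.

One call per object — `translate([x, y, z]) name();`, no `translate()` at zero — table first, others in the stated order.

table();
translate([928, 286, 573]) open_box();
translate([0, 0, 703]) door_frame();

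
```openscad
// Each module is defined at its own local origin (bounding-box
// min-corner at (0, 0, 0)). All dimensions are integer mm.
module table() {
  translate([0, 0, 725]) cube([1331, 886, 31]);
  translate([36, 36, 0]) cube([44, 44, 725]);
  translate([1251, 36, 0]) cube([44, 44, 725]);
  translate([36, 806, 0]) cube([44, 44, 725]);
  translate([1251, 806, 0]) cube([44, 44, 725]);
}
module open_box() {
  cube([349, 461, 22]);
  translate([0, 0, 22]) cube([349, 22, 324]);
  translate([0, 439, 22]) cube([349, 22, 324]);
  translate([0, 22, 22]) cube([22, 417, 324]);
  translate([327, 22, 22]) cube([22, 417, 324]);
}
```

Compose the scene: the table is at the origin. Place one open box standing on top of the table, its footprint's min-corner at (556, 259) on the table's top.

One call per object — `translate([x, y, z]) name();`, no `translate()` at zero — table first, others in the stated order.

table();
translate([556, 259, 756]) open_box();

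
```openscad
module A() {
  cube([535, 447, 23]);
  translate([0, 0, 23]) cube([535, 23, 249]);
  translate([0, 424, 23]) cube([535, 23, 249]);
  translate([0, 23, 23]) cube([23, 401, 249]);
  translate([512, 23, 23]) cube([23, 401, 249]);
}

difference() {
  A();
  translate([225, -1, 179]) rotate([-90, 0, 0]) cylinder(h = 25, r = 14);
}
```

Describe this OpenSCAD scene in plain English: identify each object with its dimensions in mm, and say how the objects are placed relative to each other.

A is an open storage box with external size 535×447×272 mm and wall thickness 23 mm (the base is also 23 mm thick). The base covers the whole footprint; the four walls stand on the base, with the y-facing walls full-width and the x-facing walls fitting between their inner faces.

The open box has a circular hole of radius 14 mm through its front wall, centred at (x = 225, z = 179).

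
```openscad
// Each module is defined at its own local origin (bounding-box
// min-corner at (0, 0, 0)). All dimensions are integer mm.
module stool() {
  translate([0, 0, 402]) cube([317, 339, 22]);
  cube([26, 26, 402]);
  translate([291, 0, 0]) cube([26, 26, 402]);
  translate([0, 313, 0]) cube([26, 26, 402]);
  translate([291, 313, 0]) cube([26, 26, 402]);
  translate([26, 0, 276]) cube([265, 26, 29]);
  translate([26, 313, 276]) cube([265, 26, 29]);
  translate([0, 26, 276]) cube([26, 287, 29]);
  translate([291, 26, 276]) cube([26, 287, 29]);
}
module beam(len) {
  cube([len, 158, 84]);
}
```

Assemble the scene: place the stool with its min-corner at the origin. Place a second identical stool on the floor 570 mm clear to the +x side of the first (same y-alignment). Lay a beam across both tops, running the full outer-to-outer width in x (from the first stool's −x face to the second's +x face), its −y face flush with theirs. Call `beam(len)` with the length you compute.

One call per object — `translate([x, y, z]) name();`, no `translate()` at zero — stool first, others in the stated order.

stool();
translate([887, 0, 0]) stool();
translate([0, 0, 424]) beam(1204);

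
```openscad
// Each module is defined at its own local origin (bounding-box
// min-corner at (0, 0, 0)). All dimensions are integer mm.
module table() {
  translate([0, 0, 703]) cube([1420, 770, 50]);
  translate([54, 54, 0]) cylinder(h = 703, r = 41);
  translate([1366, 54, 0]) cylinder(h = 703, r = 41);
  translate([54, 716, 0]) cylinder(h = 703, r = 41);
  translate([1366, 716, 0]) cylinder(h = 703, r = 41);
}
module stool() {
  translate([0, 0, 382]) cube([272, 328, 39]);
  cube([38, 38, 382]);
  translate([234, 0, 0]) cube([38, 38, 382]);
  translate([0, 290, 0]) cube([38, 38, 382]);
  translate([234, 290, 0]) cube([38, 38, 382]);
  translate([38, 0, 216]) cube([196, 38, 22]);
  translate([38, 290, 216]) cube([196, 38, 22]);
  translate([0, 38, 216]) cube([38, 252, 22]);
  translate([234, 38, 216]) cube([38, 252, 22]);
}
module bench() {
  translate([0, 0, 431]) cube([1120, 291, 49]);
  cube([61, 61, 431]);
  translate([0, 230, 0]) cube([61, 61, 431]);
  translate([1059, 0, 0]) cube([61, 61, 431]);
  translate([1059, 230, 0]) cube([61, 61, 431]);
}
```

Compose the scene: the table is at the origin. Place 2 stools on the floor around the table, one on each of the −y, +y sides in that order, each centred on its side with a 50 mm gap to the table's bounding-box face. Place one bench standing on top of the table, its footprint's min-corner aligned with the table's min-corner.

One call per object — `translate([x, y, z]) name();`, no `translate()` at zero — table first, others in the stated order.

table();
translate([574, -378, 0]) stool();
translate([574, 820, 0]) stool();
translate([0, 0, 753]) bench();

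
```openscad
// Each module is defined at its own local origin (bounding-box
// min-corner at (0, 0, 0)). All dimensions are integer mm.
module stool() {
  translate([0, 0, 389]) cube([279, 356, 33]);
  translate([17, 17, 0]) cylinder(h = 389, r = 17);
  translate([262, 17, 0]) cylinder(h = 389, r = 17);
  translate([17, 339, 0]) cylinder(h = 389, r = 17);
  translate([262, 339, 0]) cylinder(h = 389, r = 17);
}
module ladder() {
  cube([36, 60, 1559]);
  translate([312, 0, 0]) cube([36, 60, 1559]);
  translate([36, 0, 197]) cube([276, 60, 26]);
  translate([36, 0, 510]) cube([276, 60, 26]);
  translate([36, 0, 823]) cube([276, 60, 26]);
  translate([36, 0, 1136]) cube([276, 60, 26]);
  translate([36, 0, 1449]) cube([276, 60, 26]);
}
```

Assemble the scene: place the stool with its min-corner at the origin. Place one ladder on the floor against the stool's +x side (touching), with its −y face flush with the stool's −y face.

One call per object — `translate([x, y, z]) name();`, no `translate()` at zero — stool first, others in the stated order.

stool();
translate([279, 0, 0]) ladder();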